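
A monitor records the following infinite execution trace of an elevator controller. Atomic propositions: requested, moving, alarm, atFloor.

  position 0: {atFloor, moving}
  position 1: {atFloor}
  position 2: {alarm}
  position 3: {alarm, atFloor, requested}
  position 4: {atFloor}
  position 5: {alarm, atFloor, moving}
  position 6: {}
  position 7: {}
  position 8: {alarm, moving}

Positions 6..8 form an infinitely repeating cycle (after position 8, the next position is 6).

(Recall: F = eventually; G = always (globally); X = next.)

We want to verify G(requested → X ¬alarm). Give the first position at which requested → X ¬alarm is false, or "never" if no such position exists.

requested → X ¬alarm holds at every position 0..8, and those are all the positions the trace ever visits, so the invariant G(requested → X ¬alarm) is never violated.

never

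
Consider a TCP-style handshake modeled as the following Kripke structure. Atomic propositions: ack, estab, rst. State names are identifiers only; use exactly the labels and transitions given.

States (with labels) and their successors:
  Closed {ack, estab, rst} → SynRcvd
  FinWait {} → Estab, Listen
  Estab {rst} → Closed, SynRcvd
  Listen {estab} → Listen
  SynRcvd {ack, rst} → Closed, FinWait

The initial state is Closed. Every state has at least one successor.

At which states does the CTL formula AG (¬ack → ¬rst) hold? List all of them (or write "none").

States satisfying ¬ack → ¬rst: {Closed, FinWait, Listen, SynRcvd}.
States satisfying AG (¬ack → ¬rst): {Listen}.

{Listen}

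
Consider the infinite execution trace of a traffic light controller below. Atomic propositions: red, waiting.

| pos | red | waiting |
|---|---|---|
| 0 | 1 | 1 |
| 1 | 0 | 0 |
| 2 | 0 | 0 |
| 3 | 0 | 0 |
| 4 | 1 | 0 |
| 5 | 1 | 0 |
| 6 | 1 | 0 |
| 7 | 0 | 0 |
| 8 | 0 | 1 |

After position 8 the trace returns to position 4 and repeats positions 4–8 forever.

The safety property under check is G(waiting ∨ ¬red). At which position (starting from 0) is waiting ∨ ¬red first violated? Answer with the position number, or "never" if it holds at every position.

Check waiting ∨ ¬red at each position in order: 0 ✓, 1 ✓, 2 ✓, 3 ✓.
At position 4 the labels are {red}, so waiting ∨ ¬red is false there. This is the first violation.

4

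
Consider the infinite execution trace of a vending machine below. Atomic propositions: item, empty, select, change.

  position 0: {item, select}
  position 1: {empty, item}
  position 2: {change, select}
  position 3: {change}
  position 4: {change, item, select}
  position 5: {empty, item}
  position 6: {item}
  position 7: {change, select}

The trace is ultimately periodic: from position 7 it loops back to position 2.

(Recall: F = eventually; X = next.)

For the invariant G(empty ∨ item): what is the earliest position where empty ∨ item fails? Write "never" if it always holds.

Check empty ∨ item at each position in order: 0 ✓, 1 ✓.
At position 2 the labels are {change, select}, so empty ∨ item is false there. This is the first violation.

2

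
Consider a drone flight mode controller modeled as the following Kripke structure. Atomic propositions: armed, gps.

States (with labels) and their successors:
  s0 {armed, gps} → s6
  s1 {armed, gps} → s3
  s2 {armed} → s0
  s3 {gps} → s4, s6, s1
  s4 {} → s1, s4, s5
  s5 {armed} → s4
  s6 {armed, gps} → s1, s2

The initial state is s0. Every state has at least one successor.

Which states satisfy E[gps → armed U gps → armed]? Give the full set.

States satisfying gps → armed: {s0, s1, s2, s4, s5, s6}.
States satisfying E[gps → armed U gps → armed]: {s0, s1, s2, s4, s5, s6}.

{s0, s1, s2, s4, s5, s6}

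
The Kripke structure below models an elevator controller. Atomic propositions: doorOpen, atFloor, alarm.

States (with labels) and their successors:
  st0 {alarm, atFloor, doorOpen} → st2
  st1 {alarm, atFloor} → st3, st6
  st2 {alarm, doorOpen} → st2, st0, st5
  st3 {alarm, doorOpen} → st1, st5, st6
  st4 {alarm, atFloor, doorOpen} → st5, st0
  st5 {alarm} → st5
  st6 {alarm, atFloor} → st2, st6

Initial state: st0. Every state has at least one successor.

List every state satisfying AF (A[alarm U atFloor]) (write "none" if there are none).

States satisfying A[alarm U atFloor]: {st0, st1, st4, st6}.
States satisfying AF (A[alarm U atFloor]): {st0, st1, st4, st6}.

{st0, st1, st4, st6}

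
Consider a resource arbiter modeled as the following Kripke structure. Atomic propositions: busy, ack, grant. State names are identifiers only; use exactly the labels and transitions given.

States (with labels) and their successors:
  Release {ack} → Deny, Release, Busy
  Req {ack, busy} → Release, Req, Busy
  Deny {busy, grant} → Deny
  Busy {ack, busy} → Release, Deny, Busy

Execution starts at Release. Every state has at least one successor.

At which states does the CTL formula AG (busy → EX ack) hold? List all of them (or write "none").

none

States satisfying busy → EX ack: {Release, Req, Busy}.
States satisfying AG (busy → EX ack): ∅.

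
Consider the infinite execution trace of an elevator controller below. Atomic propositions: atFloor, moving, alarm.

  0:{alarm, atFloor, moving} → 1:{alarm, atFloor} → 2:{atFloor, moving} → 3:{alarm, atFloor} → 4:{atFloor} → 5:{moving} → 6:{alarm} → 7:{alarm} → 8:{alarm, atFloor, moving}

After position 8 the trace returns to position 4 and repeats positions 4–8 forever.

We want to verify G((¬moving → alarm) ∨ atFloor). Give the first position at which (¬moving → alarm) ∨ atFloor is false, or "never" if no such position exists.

never

(¬moving → alarm) ∨ atFloor holds at every position 0..8, and those are all the positions the trace ever visits, so the invariant G((¬moving → alarm) ∨ atFloor) is never violated.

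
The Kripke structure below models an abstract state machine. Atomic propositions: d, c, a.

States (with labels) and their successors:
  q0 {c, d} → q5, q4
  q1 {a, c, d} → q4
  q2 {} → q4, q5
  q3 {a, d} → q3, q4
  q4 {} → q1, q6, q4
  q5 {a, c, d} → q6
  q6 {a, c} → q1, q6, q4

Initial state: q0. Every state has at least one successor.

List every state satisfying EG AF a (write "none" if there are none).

States satisfying AF a: {q1, q3, q5, q6}.
States satisfying EG AF a: {q3, q5, q6}.

{q3, q5, q6}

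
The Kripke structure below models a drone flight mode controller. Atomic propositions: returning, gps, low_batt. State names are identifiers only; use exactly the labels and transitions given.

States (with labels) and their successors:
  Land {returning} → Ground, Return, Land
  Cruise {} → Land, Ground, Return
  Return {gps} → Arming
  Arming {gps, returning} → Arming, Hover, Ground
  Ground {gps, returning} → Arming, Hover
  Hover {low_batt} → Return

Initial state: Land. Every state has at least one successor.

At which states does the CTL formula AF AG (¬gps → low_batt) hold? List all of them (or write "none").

{Return, Arming, Ground, Hover}

States satisfying AG (¬gps → low_batt): {Return, Arming, Ground, Hover}.
States satisfying AF AG (¬gps → low_batt): {Return, Arming, Ground, Hover}.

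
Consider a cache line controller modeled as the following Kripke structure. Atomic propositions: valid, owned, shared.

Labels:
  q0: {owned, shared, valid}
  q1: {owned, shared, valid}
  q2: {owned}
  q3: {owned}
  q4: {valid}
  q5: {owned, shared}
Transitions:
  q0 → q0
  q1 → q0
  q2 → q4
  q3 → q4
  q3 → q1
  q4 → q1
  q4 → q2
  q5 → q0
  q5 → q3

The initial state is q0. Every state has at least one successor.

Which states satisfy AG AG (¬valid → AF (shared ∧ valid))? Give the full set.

{q0, q1}

States satisfying AG (¬valid → AF (shared ∧ valid)): {q0, q1}.
States satisfying AG AG (¬valid → AF (shared ∧ valid)): {q0, q1}.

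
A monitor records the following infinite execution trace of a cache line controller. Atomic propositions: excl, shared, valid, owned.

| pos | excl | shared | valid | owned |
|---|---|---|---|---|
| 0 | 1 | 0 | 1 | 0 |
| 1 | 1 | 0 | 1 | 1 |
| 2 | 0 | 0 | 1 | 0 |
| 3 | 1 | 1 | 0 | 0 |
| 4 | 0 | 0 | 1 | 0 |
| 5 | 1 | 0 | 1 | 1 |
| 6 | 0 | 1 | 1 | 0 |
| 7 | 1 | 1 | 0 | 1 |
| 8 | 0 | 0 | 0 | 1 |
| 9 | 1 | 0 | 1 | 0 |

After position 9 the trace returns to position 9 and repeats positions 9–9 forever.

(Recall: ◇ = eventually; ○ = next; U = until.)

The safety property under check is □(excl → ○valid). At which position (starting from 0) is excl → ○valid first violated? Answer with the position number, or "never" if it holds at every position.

Check excl → ○valid at each position in order: 0 ✓, 1 ✓, 2 ✓, 3 ✓, 4 ✓, 5 ✓, 6 ✓.
At position 7 the labels are {excl, owned, shared} and the next position 8 has {owned}, so excl → ○valid is false there. This is the first violation.

7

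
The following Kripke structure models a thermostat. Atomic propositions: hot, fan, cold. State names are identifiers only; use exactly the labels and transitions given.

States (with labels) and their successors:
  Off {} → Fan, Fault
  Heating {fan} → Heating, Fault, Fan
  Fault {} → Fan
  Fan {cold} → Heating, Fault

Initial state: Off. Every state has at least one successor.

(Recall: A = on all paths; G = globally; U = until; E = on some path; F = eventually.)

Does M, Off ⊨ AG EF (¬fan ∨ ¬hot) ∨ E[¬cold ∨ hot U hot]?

Holds

States satisfying EF (¬fan ∨ ¬hot): {Off, Heating, Fault, Fan}.
States satisfying AG EF (¬fan ∨ ¬hot): {Off, Heating, Fault, Fan}.
States satisfying ¬cold ∨ hot: {Off, Heating, Fault}.
States satisfying hot: ∅.
States satisfying E[¬cold ∨ hot U hot]: ∅.
States satisfying AG EF (¬fan ∨ ¬hot) ∨ E[¬cold ∨ hot U hot]: {Off, Heating, Fault, Fan}.
Off ∈ Sat(AG EF (¬fan ∨ ¬hot) ∨ E[¬cold ∨ hot U hot]).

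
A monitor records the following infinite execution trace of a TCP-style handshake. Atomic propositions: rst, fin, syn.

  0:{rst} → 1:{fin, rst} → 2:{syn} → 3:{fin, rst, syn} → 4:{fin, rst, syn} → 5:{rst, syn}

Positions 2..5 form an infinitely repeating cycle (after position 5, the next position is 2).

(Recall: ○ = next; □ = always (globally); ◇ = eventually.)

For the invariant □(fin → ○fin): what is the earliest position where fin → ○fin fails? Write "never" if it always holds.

1

Check fin → ○fin at each position in order: 0 ✓.
At position 1 the labels are {fin, rst} and the next position 2 has {syn}, so fin → ○fin is false there. This is the first violation.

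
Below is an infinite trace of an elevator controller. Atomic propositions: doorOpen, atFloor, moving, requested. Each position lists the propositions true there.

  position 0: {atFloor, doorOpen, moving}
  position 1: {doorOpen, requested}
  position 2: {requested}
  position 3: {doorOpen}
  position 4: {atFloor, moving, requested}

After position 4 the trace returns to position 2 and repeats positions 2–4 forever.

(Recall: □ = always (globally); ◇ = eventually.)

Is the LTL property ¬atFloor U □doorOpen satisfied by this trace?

Does not hold

Walking from position 0: at position 0, □doorOpen has not yet held and ¬atFloor fails, so ¬atFloor U □doorOpen is false.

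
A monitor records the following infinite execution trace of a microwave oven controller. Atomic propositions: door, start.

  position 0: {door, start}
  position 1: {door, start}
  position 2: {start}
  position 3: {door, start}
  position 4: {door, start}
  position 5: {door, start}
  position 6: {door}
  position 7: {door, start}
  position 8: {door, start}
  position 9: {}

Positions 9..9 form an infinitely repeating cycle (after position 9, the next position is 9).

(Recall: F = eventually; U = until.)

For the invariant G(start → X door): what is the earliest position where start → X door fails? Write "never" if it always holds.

Check start → X door at each position in order: 0 ✓.
At position 1 the labels are {door, start} and the next position 2 has {start}, so start → X door is false there. This is the first violation.

1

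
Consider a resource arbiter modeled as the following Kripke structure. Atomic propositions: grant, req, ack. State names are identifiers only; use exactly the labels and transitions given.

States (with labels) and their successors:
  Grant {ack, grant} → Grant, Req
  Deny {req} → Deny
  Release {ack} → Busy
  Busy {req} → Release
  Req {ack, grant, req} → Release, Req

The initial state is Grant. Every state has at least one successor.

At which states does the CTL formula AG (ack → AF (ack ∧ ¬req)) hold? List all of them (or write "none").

States satisfying ack → AF (ack ∧ ¬req): {Grant, Deny, Release, Busy}.
States satisfying AG (ack → AF (ack ∧ ¬req)): {Deny, Release, Busy}.

{Deny, Release, Busy}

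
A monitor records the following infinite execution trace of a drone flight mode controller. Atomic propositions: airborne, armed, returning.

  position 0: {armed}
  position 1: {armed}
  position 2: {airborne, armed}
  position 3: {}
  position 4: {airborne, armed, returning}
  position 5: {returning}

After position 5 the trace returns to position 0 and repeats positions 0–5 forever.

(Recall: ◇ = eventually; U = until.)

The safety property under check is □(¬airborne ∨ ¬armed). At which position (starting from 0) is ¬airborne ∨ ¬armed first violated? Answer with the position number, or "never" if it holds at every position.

2

Check ¬airborne ∨ ¬armed at each position in order: 0 ✓, 1 ✓.
At position 2 the labels are {airborne, armed}, so ¬airborne ∨ ¬armed is false there. This is the first violation.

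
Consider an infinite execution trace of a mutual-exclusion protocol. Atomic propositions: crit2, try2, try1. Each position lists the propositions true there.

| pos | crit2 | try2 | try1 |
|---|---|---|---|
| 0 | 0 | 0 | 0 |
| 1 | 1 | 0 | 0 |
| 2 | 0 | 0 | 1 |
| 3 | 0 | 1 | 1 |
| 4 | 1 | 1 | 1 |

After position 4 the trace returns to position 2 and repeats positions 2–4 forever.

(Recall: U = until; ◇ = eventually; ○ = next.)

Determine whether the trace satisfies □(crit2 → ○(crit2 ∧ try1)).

crit2 → ○(crit2 ∧ try1) must hold at every position from 0 onward. It fails at position 1, so □(crit2 → ○(crit2 ∧ try1)) is false.
Positions where crit2 holds: 1, 4.
Check ○(crit2 ∧ try1) at each: 1→fails, 4→fails.

No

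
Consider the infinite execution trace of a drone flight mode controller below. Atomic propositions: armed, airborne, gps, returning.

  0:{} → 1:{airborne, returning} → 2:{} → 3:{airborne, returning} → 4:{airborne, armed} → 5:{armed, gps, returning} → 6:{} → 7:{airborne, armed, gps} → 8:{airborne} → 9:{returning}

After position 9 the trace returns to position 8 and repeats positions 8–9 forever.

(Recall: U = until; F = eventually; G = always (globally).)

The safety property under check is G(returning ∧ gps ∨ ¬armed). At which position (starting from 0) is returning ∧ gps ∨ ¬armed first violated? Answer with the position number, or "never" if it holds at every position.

Check returning ∧ gps ∨ ¬armed at each position in order: 0 ✓, 1 ✓, 2 ✓, 3 ✓.
At position 4 the labels are {airborne, armed}, so returning ∧ gps ∨ ¬armed is false there. This is the first violation.

4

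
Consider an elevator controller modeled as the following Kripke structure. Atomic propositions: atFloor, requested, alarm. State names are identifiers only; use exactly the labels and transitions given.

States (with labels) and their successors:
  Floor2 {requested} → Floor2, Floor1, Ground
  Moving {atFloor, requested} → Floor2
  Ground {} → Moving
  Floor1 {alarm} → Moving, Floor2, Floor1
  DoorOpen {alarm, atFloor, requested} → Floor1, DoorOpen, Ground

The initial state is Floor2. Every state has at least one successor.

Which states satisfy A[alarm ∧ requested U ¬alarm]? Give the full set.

{Floor2, Moving, Ground}

States satisfying alarm ∧ requested: {DoorOpen}.
States satisfying ¬alarm: {Floor2, Moving, Ground}.
States satisfying A[alarm ∧ requested U ¬alarm]: {Floor2, Moving, Ground}.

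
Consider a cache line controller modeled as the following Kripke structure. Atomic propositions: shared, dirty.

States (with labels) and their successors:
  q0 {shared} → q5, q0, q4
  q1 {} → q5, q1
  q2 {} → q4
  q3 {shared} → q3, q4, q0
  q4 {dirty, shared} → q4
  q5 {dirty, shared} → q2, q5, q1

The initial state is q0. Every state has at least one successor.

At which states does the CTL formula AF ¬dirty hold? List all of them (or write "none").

{q0, q1, q2, q3}

States satisfying ¬dirty: {q0, q1, q2, q3}.
States satisfying AF ¬dirty: {q0, q1, q2, q3}.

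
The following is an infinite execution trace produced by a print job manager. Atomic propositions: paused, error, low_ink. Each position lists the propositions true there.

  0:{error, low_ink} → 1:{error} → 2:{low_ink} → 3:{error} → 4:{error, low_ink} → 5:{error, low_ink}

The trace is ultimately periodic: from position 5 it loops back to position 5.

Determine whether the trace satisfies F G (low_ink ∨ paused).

G (low_ink ∨ paused) holds at position 4, which is reachable from 0, so F G (low_ink ∨ paused) holds.

Yes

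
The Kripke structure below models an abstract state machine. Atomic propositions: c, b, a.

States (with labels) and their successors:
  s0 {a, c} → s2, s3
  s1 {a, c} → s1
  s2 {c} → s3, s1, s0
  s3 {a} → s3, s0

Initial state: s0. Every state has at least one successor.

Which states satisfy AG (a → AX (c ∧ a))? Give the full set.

States satisfying a → AX (c ∧ a): {s1, s2}.
States satisfying AG (a → AX (c ∧ a)): {s1}.

{s1}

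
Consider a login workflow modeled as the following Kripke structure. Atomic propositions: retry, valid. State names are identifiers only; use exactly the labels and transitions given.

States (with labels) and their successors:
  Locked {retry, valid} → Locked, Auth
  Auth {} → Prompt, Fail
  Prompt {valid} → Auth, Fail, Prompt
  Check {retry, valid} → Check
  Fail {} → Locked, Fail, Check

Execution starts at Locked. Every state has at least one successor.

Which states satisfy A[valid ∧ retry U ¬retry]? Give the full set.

States satisfying valid ∧ retry: {Locked, Check}.
States satisfying ¬retry: {Auth, Prompt, Fail}.
States satisfying A[valid ∧ retry U ¬retry]: {Auth, Prompt, Fail}.

{Auth, Prompt, Fail}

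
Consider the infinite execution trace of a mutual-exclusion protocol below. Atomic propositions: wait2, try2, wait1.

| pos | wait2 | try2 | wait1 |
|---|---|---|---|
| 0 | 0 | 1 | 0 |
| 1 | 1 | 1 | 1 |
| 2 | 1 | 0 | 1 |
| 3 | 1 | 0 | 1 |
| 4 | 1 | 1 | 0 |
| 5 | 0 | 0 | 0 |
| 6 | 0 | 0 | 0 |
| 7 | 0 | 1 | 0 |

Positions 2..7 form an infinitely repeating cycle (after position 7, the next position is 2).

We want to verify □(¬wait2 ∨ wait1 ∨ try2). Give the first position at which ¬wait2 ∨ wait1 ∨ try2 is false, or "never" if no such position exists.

¬wait2 ∨ wait1 ∨ try2 holds at every position 0..7, and those are all the positions the trace ever visits, so the invariant □(¬wait2 ∨ wait1 ∨ try2) is never violated.

never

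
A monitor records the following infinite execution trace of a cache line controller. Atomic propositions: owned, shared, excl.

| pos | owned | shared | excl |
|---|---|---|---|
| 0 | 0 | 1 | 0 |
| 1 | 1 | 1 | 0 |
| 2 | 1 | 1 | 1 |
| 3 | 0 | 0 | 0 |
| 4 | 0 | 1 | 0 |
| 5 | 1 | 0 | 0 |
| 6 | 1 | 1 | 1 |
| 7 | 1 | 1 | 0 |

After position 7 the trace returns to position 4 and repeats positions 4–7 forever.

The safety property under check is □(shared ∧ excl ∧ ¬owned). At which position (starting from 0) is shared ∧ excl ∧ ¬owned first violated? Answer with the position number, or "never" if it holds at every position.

0

At position 0 the labels are {shared}, so shared ∧ excl ∧ ¬owned is false there. This is the first violation.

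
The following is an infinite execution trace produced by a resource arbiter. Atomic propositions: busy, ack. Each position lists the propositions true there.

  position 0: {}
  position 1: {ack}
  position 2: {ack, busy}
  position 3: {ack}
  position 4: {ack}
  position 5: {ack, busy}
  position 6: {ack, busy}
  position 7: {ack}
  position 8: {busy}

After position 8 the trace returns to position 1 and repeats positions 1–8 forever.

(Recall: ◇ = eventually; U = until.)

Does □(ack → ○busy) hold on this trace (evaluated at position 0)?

No

ack → ○busy must hold at every position from 0 onward. It fails at position 2, so □(ack → ○busy) is false.
Positions where ack holds: 1, 2, 3, 4, 5, 6, 7.
Check ○busy at each: 1→ok, 2→fails, 3→fails, 4→ok, 5→ok, 6→fails, 7→ok.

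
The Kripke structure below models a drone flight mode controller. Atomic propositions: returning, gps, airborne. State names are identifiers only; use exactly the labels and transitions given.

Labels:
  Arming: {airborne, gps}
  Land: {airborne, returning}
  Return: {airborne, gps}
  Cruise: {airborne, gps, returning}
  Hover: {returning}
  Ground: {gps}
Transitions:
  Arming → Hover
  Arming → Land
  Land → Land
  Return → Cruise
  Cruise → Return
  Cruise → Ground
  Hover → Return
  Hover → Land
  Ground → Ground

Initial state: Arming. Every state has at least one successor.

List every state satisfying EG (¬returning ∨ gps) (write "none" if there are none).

{Return, Cruise, Ground}

States satisfying ¬returning ∨ gps: {Arming, Return, Cruise, Ground}.
States satisfying EG (¬returning ∨ gps): {Return, Cruise, Ground}.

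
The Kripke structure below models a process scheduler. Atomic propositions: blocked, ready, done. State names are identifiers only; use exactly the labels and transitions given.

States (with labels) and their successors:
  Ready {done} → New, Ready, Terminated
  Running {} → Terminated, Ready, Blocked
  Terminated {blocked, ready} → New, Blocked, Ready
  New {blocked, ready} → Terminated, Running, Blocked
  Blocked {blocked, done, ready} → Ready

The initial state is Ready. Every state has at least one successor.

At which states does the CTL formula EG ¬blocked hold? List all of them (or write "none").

{Ready, Running}

States satisfying ¬blocked: {Ready, Running}.
States satisfying EG ¬blocked: {Ready, Running}.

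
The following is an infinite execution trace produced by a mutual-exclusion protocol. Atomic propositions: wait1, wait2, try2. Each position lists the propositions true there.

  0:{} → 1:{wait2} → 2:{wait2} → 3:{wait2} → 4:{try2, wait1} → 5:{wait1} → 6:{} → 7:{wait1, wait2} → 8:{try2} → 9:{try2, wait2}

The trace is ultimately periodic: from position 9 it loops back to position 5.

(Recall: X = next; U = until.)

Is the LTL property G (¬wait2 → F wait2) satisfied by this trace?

Yes

¬wait2 → F wait2 holds at every position 0..9, and those are all positions ever visited, so G (¬wait2 → F wait2) holds.
Positions where ¬wait2 holds: 0, 4, 5, 6, 8.
Check F wait2 at each: 0→ok, 4→ok, 5→ok, 6→ok, 8→ok.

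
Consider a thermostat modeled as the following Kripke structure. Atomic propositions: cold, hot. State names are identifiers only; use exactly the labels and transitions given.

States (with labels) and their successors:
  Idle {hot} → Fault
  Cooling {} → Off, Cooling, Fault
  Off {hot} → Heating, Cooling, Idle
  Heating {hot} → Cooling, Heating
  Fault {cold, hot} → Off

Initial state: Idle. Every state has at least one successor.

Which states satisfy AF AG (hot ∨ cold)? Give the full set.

none

States satisfying AG (hot ∨ cold): ∅.
States satisfying AF AG (hot ∨ cold): ∅.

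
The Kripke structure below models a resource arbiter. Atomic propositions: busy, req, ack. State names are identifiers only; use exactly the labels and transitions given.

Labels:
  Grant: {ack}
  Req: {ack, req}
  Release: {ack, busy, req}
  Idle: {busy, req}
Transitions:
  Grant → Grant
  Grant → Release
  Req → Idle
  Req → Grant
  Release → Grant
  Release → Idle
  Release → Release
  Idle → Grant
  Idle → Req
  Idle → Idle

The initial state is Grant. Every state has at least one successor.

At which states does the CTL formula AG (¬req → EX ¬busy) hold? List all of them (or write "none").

States satisfying ¬req → EX ¬busy: {Grant, Req, Release, Idle}.
States satisfying AG (¬req → EX ¬busy): {Grant, Req, Release, Idle}.

{Grant, Req, Release, Idle}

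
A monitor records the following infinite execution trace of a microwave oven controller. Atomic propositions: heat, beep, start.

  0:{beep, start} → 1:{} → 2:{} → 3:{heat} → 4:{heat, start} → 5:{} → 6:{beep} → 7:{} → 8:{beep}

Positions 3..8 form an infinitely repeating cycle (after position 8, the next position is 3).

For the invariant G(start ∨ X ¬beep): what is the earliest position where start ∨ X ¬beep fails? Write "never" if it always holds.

Check start ∨ X ¬beep at each position in order: 0 ✓, 1 ✓, 2 ✓, 3 ✓, 4 ✓.
At position 5 the labels are {} and the next position 6 has {beep}, so start ∨ X ¬beep is false there. This is the first violation.

5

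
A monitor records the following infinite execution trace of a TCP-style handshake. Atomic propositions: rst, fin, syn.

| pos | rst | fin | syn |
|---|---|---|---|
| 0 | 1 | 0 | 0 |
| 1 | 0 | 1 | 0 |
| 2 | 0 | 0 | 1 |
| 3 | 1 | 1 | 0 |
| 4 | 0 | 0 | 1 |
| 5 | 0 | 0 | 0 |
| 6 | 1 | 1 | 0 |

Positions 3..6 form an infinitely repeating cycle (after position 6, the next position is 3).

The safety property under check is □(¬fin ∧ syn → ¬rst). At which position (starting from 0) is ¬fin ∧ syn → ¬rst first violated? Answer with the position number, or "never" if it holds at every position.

never

¬fin ∧ syn → ¬rst holds at every position 0..6, and those are all the positions the trace ever visits, so the invariant □(¬fin ∧ syn → ¬rst) is never violated.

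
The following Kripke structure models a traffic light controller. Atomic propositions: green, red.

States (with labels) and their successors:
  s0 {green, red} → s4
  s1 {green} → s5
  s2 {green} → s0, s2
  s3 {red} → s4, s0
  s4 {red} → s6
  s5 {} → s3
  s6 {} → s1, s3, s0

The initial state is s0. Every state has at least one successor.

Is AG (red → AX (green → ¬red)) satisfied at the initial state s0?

No

States satisfying red → AX (green → ¬red): {s0, s1, s2, s4, s5, s6}.
States satisfying AG (red → AX (green → ¬red)): ∅.
s3 is reachable from s0 and violates red → AX (green → ¬red), so AG fails at s0.
s0 ∉ Sat(AG (red → AX (green → ¬red))).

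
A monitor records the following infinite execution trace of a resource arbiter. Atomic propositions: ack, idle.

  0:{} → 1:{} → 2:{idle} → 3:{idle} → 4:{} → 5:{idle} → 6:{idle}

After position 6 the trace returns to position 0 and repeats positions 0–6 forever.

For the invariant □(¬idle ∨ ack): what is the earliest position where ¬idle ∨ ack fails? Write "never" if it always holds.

Check ¬idle ∨ ack at each position in order: 0 ✓, 1 ✓.
At position 2 the labels are {idle}, so ¬idle ∨ ack is false there. This is the first violation.

2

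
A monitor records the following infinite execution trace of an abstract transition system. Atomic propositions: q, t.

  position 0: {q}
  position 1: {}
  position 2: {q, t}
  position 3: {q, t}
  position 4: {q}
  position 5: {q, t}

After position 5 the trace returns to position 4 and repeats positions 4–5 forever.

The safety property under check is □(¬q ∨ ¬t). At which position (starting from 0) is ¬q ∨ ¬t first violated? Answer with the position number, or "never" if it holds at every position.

Check ¬q ∨ ¬t at each position in order: 0 ✓, 1 ✓.
At position 2 the labels are {q, t}, so ¬q ∨ ¬t is false there. This is the first violation.

2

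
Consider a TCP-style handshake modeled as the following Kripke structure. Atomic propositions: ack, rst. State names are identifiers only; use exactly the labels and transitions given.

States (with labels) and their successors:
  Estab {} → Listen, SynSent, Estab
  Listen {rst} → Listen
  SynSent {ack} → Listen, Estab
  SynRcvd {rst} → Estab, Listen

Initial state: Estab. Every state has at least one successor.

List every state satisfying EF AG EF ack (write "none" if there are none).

States satisfying AG EF ack: ∅.
States satisfying EF AG EF ack: ∅.

none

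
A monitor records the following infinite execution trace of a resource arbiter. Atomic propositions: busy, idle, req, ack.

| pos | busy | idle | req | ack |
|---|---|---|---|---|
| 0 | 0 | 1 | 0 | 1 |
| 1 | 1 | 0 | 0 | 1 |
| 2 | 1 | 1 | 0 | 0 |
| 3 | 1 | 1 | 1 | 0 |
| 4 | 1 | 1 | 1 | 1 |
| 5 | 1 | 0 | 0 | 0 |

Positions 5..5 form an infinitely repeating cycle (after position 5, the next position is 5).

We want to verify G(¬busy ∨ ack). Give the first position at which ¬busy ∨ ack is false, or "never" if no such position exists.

Check ¬busy ∨ ack at each position in order: 0 ✓, 1 ✓.
At position 2 the labels are {busy, idle}, so ¬busy ∨ ack is false there. This is the first violation.

2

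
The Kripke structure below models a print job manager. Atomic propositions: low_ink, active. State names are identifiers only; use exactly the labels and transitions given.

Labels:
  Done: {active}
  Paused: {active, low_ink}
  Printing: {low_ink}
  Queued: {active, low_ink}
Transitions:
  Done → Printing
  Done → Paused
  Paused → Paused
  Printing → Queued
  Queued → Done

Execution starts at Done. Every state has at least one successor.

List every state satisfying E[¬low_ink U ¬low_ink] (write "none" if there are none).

States satisfying ¬low_ink: {Done}.
States satisfying E[¬low_ink U ¬low_ink]: {Done}.

{Done}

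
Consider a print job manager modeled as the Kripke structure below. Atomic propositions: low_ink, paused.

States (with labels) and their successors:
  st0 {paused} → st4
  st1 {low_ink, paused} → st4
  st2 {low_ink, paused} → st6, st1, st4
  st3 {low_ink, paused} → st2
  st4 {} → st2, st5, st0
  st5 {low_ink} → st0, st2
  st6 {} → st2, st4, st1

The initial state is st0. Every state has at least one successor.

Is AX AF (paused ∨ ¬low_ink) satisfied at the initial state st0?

States satisfying AF (paused ∨ ¬low_ink): {st0, st1, st2, st3, st4, st5, st6}.
States satisfying AX AF (paused ∨ ¬low_ink): {st0, st1, st2, st3, st4, st5, st6}.
st0 ∈ Sat(AX AF (paused ∨ ¬low_ink)).

Holds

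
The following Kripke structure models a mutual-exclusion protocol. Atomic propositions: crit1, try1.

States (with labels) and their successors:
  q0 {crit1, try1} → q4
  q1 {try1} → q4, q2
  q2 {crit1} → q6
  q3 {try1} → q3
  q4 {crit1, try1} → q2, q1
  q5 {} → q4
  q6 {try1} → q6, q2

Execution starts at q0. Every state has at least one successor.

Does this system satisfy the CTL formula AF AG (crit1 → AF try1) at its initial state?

Holds

States satisfying AG (crit1 → AF try1): {q0, q1, q2, q3, q4, q5, q6}.
States satisfying AF AG (crit1 → AF try1): {q0, q1, q2, q3, q4, q5, q6}.
q0 ∈ Sat(AF AG (crit1 → AF try1)).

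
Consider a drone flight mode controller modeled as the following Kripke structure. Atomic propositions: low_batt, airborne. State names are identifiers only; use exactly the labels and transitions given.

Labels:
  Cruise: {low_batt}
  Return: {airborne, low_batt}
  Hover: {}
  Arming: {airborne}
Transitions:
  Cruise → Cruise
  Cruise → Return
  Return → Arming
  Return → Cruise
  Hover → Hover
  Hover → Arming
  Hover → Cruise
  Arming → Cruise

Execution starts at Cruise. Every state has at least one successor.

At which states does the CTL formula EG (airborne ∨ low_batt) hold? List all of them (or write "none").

{Cruise, Return, Arming}

States satisfying airborne ∨ low_batt: {Cruise, Return, Arming}.
States satisfying EG (airborne ∨ low_batt): {Cruise, Return, Arming}.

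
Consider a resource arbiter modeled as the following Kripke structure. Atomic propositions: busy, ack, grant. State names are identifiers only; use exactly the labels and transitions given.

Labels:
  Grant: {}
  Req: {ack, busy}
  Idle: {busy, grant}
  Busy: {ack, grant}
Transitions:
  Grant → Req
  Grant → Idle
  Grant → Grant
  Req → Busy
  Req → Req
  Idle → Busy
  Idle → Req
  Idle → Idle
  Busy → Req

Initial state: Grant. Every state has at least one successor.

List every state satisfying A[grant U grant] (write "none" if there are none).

States satisfying grant: {Idle, Busy}.
States satisfying A[grant U grant]: {Idle, Busy}.

{Idle, Busy}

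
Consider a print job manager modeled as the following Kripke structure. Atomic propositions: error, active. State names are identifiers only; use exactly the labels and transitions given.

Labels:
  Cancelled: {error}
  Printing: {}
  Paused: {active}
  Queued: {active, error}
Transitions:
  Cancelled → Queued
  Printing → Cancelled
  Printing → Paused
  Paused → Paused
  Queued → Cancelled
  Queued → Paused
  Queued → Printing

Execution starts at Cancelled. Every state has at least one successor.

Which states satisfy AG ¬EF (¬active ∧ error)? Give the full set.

States satisfying ¬EF (¬active ∧ error): {Paused}.
States satisfying AG ¬EF (¬active ∧ error): {Paused}.

{Paused}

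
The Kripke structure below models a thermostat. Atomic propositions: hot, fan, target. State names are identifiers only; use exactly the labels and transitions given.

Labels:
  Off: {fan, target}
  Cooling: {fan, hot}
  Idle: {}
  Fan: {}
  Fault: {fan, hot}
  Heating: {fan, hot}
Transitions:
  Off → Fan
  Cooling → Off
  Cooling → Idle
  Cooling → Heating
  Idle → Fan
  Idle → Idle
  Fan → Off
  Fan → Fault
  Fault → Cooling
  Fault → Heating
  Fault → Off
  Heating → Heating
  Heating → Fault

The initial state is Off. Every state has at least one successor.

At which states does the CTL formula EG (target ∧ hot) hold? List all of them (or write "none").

none

States satisfying target ∧ hot: ∅.
States satisfying EG (target ∧ hot): ∅.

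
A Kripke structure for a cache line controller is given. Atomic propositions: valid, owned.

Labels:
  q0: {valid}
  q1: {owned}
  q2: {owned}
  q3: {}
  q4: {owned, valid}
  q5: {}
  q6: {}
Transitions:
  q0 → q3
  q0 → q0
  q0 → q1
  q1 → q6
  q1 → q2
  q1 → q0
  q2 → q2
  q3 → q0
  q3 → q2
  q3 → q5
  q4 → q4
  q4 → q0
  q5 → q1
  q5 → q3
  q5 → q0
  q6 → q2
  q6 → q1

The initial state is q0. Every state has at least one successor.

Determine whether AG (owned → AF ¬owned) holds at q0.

States satisfying owned → AF ¬owned: {q0, q3, q5, q6}.
States satisfying AG (owned → AF ¬owned): ∅.
q1 is reachable from q0 and violates owned → AF ¬owned, so AG fails at q0.
q0 ∉ Sat(AG (owned → AF ¬owned)).

No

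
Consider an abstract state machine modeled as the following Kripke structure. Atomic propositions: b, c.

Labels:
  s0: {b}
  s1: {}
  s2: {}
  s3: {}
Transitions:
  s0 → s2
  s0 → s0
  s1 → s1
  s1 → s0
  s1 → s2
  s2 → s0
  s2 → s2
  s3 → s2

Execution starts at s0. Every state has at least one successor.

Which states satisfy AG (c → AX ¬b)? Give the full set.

States satisfying c → AX ¬b: {s0, s1, s2, s3}.
States satisfying AG (c → AX ¬b): {s0, s1, s2, s3}.

{s0, s1, s2, s3}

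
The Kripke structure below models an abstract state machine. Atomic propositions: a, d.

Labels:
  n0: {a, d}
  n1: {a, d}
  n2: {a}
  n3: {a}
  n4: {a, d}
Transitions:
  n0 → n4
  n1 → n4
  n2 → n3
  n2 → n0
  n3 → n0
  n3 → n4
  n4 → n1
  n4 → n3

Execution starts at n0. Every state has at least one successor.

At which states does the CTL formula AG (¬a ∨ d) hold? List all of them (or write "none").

none

States satisfying ¬a ∨ d: {n0, n1, n4}.
States satisfying AG (¬a ∨ d): ∅.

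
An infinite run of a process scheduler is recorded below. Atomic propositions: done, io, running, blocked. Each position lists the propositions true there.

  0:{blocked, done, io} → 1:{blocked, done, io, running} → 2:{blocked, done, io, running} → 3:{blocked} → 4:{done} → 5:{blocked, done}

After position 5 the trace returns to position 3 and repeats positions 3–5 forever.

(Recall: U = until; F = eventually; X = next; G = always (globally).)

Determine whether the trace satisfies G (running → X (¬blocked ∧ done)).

running → X (¬blocked ∧ done) must hold at every position from 0 onward. It fails at position 1, so G (running → X (¬blocked ∧ done)) is false.
Positions where running holds: 1, 2.
Check X (¬blocked ∧ done) at each: 1→fails, 2→fails.

Does not hold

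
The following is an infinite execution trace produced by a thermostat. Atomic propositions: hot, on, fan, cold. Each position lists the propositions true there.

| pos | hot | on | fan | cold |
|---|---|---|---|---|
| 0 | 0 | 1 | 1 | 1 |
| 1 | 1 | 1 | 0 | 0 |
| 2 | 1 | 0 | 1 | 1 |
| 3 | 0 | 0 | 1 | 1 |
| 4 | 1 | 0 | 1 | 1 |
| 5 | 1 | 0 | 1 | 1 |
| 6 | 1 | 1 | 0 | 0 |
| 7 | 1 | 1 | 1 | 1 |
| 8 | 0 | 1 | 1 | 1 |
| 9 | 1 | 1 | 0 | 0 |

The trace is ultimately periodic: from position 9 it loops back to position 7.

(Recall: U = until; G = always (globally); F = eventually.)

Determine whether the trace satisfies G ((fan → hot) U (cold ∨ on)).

Holds

(fan → hot) U (cold ∨ on) holds at every position 0..9, and those are all positions ever visited, so G ((fan → hot) U (cold ∨ on)) holds.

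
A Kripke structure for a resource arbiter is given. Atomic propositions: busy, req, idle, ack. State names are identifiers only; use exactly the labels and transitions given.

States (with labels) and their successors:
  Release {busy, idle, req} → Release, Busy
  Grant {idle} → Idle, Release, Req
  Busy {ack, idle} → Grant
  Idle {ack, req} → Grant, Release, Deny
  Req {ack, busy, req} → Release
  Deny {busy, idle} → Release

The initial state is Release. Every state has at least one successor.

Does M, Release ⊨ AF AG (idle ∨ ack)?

Holds

States satisfying AG (idle ∨ ack): {Release, Grant, Busy, Idle, Req, Deny}.
States satisfying AF AG (idle ∨ ack): {Release, Grant, Busy, Idle, Req, Deny}.
Release ∈ Sat(AF AG (idle ∨ ack)).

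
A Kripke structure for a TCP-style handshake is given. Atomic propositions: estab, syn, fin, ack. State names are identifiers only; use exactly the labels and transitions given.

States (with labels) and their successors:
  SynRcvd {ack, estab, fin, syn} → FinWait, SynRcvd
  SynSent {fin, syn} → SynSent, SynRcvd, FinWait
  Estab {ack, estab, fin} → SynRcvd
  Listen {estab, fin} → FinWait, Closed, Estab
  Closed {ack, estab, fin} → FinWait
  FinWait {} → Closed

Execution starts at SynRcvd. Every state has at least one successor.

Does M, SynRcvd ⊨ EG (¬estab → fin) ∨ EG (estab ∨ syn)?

States satisfying ¬estab → fin: {SynRcvd, SynSent, Estab, Listen, Closed}.
States satisfying EG (¬estab → fin): {SynRcvd, SynSent, Estab, Listen}.
States satisfying estab ∨ syn: {SynRcvd, SynSent, Estab, Listen, Closed}.
States satisfying EG (estab ∨ syn): {SynRcvd, SynSent, Estab, Listen}.
States satisfying EG (¬estab → fin) ∨ EG (estab ∨ syn): {SynRcvd, SynSent, Estab, Listen}.
SynRcvd ∈ Sat(EG (¬estab → fin) ∨ EG (estab ∨ syn)).

Satisfied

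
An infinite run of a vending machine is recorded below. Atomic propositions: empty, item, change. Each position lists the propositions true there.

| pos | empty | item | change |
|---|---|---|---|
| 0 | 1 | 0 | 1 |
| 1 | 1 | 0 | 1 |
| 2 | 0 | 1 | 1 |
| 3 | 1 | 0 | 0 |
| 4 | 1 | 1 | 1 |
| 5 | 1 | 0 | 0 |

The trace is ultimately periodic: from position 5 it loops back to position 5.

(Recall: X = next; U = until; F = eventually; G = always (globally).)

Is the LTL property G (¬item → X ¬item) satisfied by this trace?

¬item → X ¬item must hold at every position from 0 onward. It fails at position 1, so G (¬item → X ¬item) is false.
Positions where ¬item holds: 0, 1, 3, 5.
Check X ¬item at each: 0→ok, 1→fails, 3→fails, 5→ok.

Violated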